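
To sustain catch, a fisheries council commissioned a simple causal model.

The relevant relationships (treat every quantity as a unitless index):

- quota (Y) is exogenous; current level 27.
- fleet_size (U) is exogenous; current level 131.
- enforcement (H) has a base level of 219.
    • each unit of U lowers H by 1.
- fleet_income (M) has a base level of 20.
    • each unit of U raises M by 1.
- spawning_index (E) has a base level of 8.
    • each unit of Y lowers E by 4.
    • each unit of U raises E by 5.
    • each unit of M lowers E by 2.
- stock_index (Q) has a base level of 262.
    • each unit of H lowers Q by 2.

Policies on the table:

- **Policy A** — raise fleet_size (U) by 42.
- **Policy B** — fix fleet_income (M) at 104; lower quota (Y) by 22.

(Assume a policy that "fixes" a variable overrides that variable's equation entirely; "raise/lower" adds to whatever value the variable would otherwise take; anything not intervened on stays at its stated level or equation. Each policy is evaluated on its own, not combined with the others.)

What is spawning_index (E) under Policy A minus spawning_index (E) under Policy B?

-56

Policy A (U + 42):
  Y = 27
  U = 131 + 42 = 173
  M = 20 + 173 = 193
  E = 8 − 4·27 + 5·173 − 2·193 = 379
Policy B (M := 104, Y − 22):
  Y = 27 − 22 = 5
  U = 131
  M = 104
  E = 8 − 4·5 + 5·131 − 2·104 = 435
E: 379 − 435 = -56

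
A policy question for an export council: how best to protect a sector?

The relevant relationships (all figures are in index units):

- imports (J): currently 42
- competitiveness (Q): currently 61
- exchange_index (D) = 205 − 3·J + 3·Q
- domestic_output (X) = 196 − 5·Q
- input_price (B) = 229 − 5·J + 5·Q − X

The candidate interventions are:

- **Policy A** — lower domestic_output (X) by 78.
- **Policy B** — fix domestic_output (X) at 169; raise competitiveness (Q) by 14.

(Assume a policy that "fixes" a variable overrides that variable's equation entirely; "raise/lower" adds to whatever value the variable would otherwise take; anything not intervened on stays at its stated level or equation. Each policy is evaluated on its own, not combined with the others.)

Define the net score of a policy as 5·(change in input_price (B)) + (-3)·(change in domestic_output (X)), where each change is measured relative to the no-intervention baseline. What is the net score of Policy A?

624

Baseline:
  J = 42
  Q = 61
  X = 196 − 5·61 = -109
  B = 229 − 5·42 + 5·61 − (-109) = 433
Policy A (X − 78):
  J = 42
  Q = 61
  X = 196 − 5·61 (−78 from intervention) = -187
  B = 229 − 5·42 + 5·61 − (-187) = 511
ΔB = 511 − 433 = 78; ΔX = -187 − (-109) = -78
Score = 5·78 + (-3)·(-78) = 624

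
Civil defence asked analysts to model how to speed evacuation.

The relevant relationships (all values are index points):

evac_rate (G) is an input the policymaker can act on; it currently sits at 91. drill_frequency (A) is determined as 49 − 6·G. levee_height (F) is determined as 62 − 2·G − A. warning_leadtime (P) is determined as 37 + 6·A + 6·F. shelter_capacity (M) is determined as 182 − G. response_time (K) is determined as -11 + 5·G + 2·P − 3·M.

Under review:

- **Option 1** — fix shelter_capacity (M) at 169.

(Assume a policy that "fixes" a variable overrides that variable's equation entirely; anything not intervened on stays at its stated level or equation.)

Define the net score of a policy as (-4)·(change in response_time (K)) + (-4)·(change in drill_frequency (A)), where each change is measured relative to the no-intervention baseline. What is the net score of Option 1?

936

Baseline:
  G = 91
  A = 49 − 6·91 = -497
  F = 62 − 2·91 − (-497) = 377
  P = 37 + 6·(-497) + 6·377 = -683
  M = 182 − 91 = 91
  K = -11 + 5·91 + 2·(-683) − 3·91 = -1195
Option 1 (M := 169):
  G = 91
  A = 49 − 6·91 = -497
  F = 62 − 2·91 − (-497) = 377
  P = 37 + 6·(-497) + 6·377 = -683
  M = 169
  K = -11 + 5·91 + 2·(-683) − 3·169 = -1429
ΔK = -1429 − (-1195) = -234; ΔA = -497 − (-497) = 0
Score = (-4)·(-234) + (-4)·0 = 936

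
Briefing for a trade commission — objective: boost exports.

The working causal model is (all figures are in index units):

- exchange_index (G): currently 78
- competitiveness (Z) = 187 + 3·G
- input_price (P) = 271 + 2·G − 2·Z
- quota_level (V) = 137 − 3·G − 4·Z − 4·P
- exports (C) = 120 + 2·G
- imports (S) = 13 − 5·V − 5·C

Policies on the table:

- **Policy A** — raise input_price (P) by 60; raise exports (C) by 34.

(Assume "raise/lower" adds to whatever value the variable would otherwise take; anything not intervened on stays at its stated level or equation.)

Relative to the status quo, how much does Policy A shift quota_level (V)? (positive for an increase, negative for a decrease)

Baseline:
  G = 78
  Z = 187 + 3·78 = 421
  P = 271 + 2·78 − 2·421 = -415
  V = 137 − 3·78 − 4·421 − 4·(-415) = -121
Policy A (P + 60, C + 34):
  G = 78
  Z = 187 + 3·78 = 421
  P = 271 + 2·78 − 2·421 (+60 from intervention) = -355
  V = 137 − 3·78 − 4·421 − 4·(-355) = -361
Change in V: -361 − (-121) = -240

-240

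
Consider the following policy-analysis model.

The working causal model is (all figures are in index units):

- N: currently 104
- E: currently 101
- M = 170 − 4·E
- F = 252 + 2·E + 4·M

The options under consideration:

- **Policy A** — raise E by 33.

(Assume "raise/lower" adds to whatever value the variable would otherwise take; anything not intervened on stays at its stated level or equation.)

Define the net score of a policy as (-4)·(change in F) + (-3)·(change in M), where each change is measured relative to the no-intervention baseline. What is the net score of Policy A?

Baseline:
  E = 101
  M = 170 − 4·101 = -234
  F = 252 + 2·101 + 4·(-234) = -482
Policy A (E + 33):
  E = 101 + 33 = 134
  M = 170 − 4·134 = -366
  F = 252 + 2·134 + 4·(-366) = -944
ΔF = -944 − (-482) = -462; ΔM = -366 − (-234) = -132
Score = (-4)·(-462) + (-3)·(-132) = 2244

2244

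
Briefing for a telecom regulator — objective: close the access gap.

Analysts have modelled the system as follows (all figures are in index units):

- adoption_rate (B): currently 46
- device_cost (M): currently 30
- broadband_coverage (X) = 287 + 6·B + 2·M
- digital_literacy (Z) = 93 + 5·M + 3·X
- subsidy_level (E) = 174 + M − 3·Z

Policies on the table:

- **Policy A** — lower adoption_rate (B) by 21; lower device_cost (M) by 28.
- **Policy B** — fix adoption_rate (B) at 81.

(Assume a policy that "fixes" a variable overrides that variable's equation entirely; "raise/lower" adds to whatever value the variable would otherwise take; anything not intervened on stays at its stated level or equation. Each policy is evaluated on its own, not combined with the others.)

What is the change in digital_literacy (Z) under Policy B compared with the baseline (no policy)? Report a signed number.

630

Baseline:
  B = 46
  M = 30
  X = 287 + 6·46 + 2·30 = 623
  Z = 93 + 5·30 + 3·623 = 2112
Policy B (B := 81):
  B = 81
  M = 30
  X = 287 + 6·81 + 2·30 = 833
  Z = 93 + 5·30 + 3·833 = 2742
Change in Z: 2742 − 2112 = 630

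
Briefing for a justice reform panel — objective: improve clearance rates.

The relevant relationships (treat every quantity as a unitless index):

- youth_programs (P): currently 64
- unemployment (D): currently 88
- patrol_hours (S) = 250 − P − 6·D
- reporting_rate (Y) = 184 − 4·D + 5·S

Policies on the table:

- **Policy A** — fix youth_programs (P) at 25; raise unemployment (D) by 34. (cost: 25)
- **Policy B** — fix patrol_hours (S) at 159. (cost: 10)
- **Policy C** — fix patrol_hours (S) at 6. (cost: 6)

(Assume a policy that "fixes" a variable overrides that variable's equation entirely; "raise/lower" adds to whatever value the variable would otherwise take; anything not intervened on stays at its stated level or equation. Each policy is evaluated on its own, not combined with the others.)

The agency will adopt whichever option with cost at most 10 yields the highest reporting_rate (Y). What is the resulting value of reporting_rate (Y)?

627

Policy B (S := 159):
  P = 64
  D = 88
  S = 159
  Y = 184 − 4·88 + 5·159 = 627
Policy C (S := 6):
  P = 64
  D = 88
  S = 6
  Y = 184 − 4·88 + 5·6 = -138
Comparing — Policy B: Y=627, Policy C: Y=-138. Highest is 627 (Policy B).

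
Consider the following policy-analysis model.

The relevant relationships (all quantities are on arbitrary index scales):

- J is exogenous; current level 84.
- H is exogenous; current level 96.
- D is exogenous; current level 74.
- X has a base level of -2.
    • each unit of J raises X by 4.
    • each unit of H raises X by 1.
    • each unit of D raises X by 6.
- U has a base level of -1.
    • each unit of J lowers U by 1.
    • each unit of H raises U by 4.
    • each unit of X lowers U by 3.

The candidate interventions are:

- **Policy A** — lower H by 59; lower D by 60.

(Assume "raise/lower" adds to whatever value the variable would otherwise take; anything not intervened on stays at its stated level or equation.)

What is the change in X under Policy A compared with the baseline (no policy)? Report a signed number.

-419

Baseline:
  J = 84
  H = 96
  D = 74
  X = -2 + 4·84 + 96 + 6·74 = 874
Policy A (H − 59, D − 60):
  J = 84
  H = 96 − 59 = 37
  D = 74 − 60 = 14
  X = -2 + 4·84 + 37 + 6·14 = 455
Change in X: 455 − 874 = -419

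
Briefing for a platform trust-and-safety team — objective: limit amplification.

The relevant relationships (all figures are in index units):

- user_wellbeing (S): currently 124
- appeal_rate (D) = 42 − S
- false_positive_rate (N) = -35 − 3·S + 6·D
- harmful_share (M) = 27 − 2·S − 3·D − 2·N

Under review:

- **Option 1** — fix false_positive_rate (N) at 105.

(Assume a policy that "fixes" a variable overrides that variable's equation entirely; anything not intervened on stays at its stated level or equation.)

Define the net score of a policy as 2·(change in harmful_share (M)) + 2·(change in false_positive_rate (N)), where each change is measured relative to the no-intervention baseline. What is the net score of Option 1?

Baseline:
  S = 124
  D = 42 − 124 = -82
  N = -35 − 3·124 + 6·(-82) = -899
  M = 27 − 2·124 − 3·(-82) − 2·(-899) = 1823
Option 1 (N := 105):
  S = 124
  D = 42 − 124 = -82
  N = 105
  M = 27 − 2·124 − 3·(-82) − 2·105 = -185
ΔM = -185 − 1823 = -2008; ΔN = 105 − (-899) = 1004
Score = 2·(-2008) + 2·1004 = -2008

-2008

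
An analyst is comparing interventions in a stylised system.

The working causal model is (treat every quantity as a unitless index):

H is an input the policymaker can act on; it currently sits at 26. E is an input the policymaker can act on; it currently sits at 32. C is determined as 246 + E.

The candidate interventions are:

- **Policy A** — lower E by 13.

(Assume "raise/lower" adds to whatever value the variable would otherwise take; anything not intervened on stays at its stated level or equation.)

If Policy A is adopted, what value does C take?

265

Policy A (E − 13):
  E = 32 − 13 = 19
  C = 246 + 19 = 265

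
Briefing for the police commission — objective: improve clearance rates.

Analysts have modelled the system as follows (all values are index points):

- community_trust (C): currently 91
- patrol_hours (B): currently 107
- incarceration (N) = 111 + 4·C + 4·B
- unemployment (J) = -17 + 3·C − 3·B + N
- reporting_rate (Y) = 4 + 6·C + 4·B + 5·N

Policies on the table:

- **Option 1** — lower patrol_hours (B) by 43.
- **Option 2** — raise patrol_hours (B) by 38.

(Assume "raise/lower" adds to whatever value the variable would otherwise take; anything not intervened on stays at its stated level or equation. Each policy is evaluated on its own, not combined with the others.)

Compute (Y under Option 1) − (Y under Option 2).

-1944

Option 1 (B − 43):
  C = 91
  B = 107 − 43 = 64
  N = 111 + 4·91 + 4·64 = 731
  Y = 4 + 6·91 + 4·64 + 5·731 = 4461
Option 2 (B + 38):
  C = 91
  B = 107 + 38 = 145
  N = 111 + 4·91 + 4·145 = 1055
  Y = 4 + 6·91 + 4·145 + 5·1055 = 6405
Y: 4461 − 6405 = -1944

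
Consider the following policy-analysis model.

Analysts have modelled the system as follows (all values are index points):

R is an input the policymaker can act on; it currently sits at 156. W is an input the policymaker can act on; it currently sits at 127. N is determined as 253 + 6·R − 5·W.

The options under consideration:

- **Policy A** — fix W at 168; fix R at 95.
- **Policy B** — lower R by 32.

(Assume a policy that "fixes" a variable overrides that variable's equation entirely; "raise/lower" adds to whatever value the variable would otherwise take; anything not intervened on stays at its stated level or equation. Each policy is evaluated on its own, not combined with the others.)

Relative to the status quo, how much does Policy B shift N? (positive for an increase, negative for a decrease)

-192

Baseline:
  R = 156
  W = 127
  N = 253 + 6·156 − 5·127 = 554
Policy B (R − 32):
  R = 156 − 32 = 124
  W = 127
  N = 253 + 6·124 − 5·127 = 362
Change in N: 362 − 554 = -192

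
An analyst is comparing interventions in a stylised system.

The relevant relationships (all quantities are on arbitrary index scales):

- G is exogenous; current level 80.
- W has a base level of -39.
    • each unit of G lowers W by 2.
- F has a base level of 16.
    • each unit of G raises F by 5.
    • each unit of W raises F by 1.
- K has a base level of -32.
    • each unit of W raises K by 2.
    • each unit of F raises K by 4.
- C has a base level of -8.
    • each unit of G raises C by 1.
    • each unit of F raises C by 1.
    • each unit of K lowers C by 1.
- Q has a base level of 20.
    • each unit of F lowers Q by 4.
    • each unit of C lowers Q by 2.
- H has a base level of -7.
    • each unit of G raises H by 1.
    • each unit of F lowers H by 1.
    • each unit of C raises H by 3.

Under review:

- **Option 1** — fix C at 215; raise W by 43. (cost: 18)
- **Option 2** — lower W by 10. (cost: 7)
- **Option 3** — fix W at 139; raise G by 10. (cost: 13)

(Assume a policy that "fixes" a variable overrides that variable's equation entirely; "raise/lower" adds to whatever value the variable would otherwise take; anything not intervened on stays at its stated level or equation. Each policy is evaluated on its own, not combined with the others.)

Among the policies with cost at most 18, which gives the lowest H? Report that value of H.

Option 1 (C := 215, W + 43):
  G = 80
  W = -39 − 2·80 (+43 from intervention) = -156
  F = 16 + 5·80 + (-156) = 260
  K = -32 + 2·(-156) + 4·260 = 696
  C = 215
  H = -7 + 80 − 260 + 3·215 = 458
Option 2 (W − 10):
  G = 80
  W = -39 − 2·80 (−10 from intervention) = -209
  F = 16 + 5·80 + (-209) = 207
  K = -32 + 2·(-209) + 4·207 = 378
  C = -8 + 80 + 207 − 378 = -99
  H = -7 + 80 − 207 + 3·(-99) = -431
Option 3 (W := 139, G + 10):
  G = 80 + 10 = 90
  W = 139
  F = 16 + 5·90 + 139 = 605
  K = -32 + 2·139 + 4·605 = 2666
  C = -8 + 90 + 605 − 2666 = -1979
  H = -7 + 90 − 605 + 3·(-1979) = -6459
Comparing — Option 1: H=458, Option 2: H=-431, Option 3: H=-6459. Lowest is -6459 (Option 3).

-6459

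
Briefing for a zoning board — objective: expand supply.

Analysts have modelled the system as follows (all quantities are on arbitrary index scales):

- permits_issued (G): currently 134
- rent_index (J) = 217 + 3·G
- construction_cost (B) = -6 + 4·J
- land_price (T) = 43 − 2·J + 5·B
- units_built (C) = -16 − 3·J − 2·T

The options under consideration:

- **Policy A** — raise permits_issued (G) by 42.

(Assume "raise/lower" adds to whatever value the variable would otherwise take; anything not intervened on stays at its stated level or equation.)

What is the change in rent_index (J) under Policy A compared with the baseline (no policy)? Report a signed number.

Baseline:
  G = 134
  J = 217 + 3·134 = 619
Policy A (G + 42):
  G = 134 + 42 = 176
  J = 217 + 3·176 = 745
Change in J: 745 − 619 = 126

126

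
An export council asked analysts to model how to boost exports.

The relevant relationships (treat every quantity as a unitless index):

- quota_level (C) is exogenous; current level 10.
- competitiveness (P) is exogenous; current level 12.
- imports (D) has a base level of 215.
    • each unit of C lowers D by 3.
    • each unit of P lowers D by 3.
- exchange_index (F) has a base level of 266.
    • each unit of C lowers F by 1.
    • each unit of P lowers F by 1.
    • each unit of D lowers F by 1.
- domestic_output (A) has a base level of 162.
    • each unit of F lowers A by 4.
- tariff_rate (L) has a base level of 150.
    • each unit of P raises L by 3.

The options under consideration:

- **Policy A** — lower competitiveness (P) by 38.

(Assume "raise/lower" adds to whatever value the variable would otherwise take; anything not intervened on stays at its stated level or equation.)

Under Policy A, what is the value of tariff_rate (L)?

Policy A (P − 38):
  P = 12 − 38 = -26
  L = 150 + 3·(-26) = 72

72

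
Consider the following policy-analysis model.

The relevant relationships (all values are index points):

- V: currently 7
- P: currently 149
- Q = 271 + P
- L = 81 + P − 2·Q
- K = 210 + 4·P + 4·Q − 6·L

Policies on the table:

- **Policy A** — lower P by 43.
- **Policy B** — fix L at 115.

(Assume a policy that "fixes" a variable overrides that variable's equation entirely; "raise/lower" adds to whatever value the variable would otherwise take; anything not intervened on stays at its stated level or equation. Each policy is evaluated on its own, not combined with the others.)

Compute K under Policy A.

5544

Policy A (P − 43):
  P = 149 − 43 = 106
  Q = 271 + 106 = 377
  L = 81 + 106 − 2·377 = -567
  K = 210 + 4·106 + 4·377 − 6·(-567) = 5544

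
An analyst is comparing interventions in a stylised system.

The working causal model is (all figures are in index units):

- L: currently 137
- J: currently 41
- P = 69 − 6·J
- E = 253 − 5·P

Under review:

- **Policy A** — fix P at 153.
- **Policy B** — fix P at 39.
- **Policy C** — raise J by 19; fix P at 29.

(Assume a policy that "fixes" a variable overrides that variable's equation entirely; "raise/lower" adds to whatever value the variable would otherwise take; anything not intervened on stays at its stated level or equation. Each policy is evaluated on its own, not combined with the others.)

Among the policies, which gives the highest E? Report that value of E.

108

Policy A (P := 153):
  J = 41
  P = 153
  E = 253 − 5·153 = -512
Policy B (P := 39):
  J = 41
  P = 39
  E = 253 − 5·39 = 58
Policy C (J + 19, P := 29):
  J = 41 + 19 = 60
  P = 29
  E = 253 − 5·29 = 108
Comparing — Policy A: E=-512, Policy B: E=58, Policy C: E=108. Highest is 108 (Policy C).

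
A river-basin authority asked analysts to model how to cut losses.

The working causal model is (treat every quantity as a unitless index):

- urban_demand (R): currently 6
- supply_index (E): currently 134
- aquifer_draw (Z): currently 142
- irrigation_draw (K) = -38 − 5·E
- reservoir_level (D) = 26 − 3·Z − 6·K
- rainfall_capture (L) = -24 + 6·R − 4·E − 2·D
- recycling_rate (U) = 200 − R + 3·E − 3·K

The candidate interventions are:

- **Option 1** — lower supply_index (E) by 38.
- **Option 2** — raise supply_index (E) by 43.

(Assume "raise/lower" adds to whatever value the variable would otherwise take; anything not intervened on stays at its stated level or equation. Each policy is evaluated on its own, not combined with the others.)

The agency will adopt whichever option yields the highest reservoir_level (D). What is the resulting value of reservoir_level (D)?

5138

Option 1 (E − 38):
  E = 134 − 38 = 96
  Z = 142
  K = -38 − 5·96 = -518
  D = 26 − 3·142 − 6·(-518) = 2708
Option 2 (E + 43):
  E = 134 + 43 = 177
  Z = 142
  K = -38 − 5·177 = -923
  D = 26 − 3·142 − 6·(-923) = 5138
Comparing — Option 1: D=2708, Option 2: D=5138. Highest is 5138 (Option 2).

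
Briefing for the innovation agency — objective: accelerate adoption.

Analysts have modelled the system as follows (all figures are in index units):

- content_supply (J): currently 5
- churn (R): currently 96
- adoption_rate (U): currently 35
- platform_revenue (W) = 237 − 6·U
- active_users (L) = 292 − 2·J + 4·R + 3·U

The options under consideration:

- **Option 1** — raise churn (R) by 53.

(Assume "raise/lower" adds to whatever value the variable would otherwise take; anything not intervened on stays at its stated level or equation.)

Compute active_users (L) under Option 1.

983

Option 1 (R + 53):
  J = 5
  R = 96 + 53 = 149
  U = 35
  L = 292 − 2·5 + 4·149 + 3·35 = 983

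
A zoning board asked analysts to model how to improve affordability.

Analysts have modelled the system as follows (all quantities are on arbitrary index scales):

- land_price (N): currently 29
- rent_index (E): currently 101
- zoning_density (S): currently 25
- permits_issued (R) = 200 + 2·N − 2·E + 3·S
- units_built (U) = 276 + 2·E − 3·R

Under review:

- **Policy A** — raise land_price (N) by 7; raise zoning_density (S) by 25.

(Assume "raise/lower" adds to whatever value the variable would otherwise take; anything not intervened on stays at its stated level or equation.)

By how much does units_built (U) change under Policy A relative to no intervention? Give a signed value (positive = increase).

Baseline:
  N = 29
  E = 101
  S = 25
  R = 200 + 2·29 − 2·101 + 3·25 = 131
  U = 276 + 2·101 − 3·131 = 85
Policy A (N + 7, S + 25):
  N = 29 + 7 = 36
  E = 101
  S = 25 + 25 = 50
  R = 200 + 2·36 − 2·101 + 3·50 = 220
  U = 276 + 2·101 − 3·220 = -182
Change in U: -182 − 85 = -267

-267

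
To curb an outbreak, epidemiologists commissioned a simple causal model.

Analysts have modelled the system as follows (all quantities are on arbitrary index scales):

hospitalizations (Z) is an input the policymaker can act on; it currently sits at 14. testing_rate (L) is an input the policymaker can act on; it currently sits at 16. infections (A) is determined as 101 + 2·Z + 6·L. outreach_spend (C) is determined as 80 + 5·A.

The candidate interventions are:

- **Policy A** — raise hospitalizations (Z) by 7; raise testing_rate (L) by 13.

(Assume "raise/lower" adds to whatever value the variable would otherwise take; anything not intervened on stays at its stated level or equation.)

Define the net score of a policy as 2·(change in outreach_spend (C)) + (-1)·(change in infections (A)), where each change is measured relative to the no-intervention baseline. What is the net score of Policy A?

Baseline:
  Z = 14
  L = 16
  A = 101 + 2·14 + 6·16 = 225
  C = 80 + 5·225 = 1205
Policy A (Z + 7, L + 13):
  Z = 14 + 7 = 21
  L = 16 + 13 = 29
  A = 101 + 2·21 + 6·29 = 317
  C = 80 + 5·317 = 1665
ΔC = 1665 − 1205 = 460; ΔA = 317 − 225 = 92
Score = 2·460 + (-1)·92 = 828

828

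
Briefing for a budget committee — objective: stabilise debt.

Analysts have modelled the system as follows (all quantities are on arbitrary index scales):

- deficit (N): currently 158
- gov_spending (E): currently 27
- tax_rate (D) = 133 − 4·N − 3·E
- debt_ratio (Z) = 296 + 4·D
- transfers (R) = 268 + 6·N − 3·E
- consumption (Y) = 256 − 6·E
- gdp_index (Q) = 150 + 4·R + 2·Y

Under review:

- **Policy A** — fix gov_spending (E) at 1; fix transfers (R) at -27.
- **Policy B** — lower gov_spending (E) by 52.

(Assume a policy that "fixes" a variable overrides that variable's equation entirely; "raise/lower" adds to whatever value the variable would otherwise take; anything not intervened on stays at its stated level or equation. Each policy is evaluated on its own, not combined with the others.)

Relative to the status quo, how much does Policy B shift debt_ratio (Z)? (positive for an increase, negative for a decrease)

624

Baseline:
  N = 158
  E = 27
  D = 133 − 4·158 − 3·27 = -580
  Z = 296 + 4·(-580) = -2024
Policy B (E − 52):
  N = 158
  E = 27 − 52 = -25
  D = 133 − 4·158 − 3·(-25) = -424
  Z = 296 + 4·(-424) = -1400
Change in Z: -1400 − (-2024) = 624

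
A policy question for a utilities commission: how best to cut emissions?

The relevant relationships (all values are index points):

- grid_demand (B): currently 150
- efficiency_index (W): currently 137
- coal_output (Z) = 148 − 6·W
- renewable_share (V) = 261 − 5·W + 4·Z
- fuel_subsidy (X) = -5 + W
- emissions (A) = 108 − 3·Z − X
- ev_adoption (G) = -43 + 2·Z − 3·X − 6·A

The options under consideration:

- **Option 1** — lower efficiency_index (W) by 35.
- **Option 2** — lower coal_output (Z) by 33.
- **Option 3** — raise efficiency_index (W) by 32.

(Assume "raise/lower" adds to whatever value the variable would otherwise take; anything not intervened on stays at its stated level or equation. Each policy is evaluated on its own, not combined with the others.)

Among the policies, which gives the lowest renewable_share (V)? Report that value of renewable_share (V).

Option 1 (W − 35):
  W = 137 − 35 = 102
  Z = 148 − 6·102 = -464
  V = 261 − 5·102 + 4·(-464) = -2105
Option 2 (Z − 33):
  W = 137
  Z = 148 − 6·137 (−33 from intervention) = -707
  V = 261 − 5·137 + 4·(-707) = -3252
Option 3 (W + 32):
  W = 137 + 32 = 169
  Z = 148 − 6·169 = -866
  V = 261 − 5·169 + 4·(-866) = -4048
Comparing — Option 1: V=-2105, Option 2: V=-3252, Option 3: V=-4048. Lowest is -4048 (Option 3).

-4048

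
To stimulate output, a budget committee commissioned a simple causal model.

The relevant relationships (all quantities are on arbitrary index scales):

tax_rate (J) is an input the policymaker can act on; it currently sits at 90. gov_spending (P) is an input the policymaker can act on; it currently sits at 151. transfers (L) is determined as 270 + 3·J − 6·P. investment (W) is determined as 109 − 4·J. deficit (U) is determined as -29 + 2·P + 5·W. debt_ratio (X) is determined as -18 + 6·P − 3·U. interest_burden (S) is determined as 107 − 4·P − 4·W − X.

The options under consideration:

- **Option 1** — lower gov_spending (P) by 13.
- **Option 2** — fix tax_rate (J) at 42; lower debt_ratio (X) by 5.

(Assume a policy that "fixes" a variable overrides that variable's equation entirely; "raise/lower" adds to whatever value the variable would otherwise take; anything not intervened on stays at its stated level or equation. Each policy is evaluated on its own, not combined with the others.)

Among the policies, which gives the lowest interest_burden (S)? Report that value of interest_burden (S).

Option 1 (P − 13):
  J = 90
  P = 151 − 13 = 138
  W = 109 − 4·90 = -251
  U = -29 + 2·138 + 5·(-251) = -1008
  X = -18 + 6·138 − 3·(-1008) = 3834
  S = 107 − 4·138 − 4·(-251) − 3834 = -3275
Option 2 (J := 42, X − 5):
  J = 42
  P = 151
  W = 109 − 4·42 = -59
  U = -29 + 2·151 + 5·(-59) = -22
  X = -18 + 6·151 − 3·(-22) (−5 from intervention) = 949
  S = 107 − 4·151 − 4·(-59) − 949 = -1210
Comparing — Option 1: S=-3275, Option 2: S=-1210. Lowest is -3275 (Option 1).

-3275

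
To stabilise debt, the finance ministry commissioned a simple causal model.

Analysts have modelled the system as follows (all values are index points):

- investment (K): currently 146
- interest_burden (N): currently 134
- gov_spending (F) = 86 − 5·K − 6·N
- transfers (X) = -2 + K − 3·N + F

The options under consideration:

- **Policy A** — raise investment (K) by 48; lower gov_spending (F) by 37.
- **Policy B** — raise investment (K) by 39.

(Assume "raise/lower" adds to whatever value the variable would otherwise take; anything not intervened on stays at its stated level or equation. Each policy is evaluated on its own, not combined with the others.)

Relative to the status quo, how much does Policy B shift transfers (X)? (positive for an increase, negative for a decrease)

Baseline:
  K = 146
  N = 134
  F = 86 − 5·146 − 6·134 = -1448
  X = -2 + 146 − 3·134 + (-1448) = -1706
Policy B (K + 39):
  K = 146 + 39 = 185
  N = 134
  F = 86 − 5·185 − 6·134 = -1643
  X = -2 + 185 − 3·134 + (-1643) = -1862
Change in X: -1862 − (-1706) = -156

-156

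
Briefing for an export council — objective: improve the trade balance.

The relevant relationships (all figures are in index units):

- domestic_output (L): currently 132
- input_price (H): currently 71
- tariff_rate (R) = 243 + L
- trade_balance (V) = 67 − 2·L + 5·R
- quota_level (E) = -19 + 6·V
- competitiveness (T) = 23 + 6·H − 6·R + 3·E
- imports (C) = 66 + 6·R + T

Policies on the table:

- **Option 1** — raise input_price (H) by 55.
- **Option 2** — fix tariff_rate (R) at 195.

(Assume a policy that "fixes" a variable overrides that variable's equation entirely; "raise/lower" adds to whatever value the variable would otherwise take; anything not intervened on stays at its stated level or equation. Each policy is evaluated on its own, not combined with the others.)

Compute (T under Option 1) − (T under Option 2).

15450

Option 1 (H + 55):
  L = 132
  H = 71 + 55 = 126
  R = 243 + 132 = 375
  V = 67 − 2·132 + 5·375 = 1678
  E = -19 + 6·1678 = 10049
  T = 23 + 6·126 − 6·375 + 3·10049 = 28676
Option 2 (R := 195):
  L = 132
  H = 71
  R = 195
  V = 67 − 2·132 + 5·195 = 778
  E = -19 + 6·778 = 4649
  T = 23 + 6·71 − 6·195 + 3·4649 = 13226
T: 28676 − 13226 = 15450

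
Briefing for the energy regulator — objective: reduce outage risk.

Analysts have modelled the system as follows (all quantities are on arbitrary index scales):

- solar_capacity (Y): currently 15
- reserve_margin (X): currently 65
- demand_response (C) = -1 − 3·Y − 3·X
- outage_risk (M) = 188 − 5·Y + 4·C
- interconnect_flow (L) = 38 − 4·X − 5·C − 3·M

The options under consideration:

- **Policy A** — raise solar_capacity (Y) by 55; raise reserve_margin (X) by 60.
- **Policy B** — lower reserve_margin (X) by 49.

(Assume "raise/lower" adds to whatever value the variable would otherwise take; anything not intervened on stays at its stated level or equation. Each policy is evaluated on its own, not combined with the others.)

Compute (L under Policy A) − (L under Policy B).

Policy A (Y + 55, X + 60):
  Y = 15 + 55 = 70
  X = 65 + 60 = 125
  C = -1 − 3·70 − 3·125 = -586
  M = 188 − 5·70 + 4·(-586) = -2506
  L = 38 − 4·125 − 5·(-586) − 3·(-2506) = 9986
Policy B (X − 49):
  Y = 15
  X = 65 − 49 = 16
  C = -1 − 3·15 − 3·16 = -94
  M = 188 − 5·15 + 4·(-94) = -263
  L = 38 − 4·16 − 5·(-94) − 3·(-263) = 1233
L: 9986 − 1233 = 8753

8753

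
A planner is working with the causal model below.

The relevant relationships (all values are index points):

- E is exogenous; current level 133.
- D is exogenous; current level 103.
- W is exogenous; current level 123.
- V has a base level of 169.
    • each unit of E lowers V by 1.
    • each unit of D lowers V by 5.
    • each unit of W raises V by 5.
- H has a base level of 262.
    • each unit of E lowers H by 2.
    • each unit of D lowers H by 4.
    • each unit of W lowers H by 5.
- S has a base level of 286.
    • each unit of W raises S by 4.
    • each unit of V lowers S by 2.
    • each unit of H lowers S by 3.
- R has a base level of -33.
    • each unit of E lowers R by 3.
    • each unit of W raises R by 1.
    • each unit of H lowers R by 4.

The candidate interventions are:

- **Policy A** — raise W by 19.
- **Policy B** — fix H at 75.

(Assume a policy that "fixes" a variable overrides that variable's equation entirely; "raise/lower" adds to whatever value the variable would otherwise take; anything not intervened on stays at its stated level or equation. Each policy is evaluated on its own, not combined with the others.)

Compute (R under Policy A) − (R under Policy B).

4823

Policy A (W + 19):
  E = 133
  D = 103
  W = 123 + 19 = 142
  H = 262 − 2·133 − 4·103 − 5·142 = -1126
  R = -33 − 3·133 + 142 − 4·(-1126) = 4214
Policy B (H := 75):
  E = 133
  D = 103
  W = 123
  H = 75
  R = -33 − 3·133 + 123 − 4·75 = -609
R: 4214 − (-609) = 4823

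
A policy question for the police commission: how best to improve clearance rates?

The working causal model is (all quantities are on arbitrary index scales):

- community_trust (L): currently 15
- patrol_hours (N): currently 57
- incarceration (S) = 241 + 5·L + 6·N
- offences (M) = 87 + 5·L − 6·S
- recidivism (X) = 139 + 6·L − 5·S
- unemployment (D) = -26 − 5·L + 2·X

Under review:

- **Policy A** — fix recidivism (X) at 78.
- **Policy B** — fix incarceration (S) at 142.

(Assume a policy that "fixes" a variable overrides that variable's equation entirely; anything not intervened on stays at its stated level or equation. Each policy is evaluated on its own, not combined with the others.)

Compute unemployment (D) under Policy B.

-1063

Policy B (S := 142):
  L = 15
  N = 57
  S = 142
  X = 139 + 6·15 − 5·142 = -481
  D = -26 − 5·15 + 2·(-481) = -1063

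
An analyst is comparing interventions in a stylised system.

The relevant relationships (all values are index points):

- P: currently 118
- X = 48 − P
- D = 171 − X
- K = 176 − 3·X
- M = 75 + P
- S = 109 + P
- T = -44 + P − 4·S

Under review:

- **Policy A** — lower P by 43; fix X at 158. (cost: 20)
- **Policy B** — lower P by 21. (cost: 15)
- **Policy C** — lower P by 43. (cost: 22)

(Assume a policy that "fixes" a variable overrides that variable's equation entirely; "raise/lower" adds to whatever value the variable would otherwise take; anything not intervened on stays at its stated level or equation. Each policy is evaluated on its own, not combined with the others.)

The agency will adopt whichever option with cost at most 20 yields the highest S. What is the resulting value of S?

206

Policy A (P − 43, X := 158):
  P = 118 − 43 = 75
  S = 109 + 75 = 184
Policy B (P − 21):
  P = 118 − 21 = 97
  S = 109 + 97 = 206
Comparing — Policy A: S=184, Policy B: S=206. Highest is 206 (Policy B).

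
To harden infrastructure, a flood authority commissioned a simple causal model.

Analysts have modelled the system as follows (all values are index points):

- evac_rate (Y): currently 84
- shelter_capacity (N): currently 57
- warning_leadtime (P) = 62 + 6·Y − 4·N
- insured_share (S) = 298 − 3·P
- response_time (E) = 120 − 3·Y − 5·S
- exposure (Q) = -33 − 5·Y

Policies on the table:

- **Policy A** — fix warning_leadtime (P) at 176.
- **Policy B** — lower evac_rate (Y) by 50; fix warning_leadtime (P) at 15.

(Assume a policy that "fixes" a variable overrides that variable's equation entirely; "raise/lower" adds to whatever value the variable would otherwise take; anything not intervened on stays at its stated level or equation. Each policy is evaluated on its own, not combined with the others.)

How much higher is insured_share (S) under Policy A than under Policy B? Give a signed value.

Policy A (P := 176):
  Y = 84
  N = 57
  P = 176
  S = 298 − 3·176 = -230
Policy B (Y − 50, P := 15):
  Y = 84 − 50 = 34
  N = 57
  P = 15
  S = 298 − 3·15 = 253
S: -230 − 253 = -483

-483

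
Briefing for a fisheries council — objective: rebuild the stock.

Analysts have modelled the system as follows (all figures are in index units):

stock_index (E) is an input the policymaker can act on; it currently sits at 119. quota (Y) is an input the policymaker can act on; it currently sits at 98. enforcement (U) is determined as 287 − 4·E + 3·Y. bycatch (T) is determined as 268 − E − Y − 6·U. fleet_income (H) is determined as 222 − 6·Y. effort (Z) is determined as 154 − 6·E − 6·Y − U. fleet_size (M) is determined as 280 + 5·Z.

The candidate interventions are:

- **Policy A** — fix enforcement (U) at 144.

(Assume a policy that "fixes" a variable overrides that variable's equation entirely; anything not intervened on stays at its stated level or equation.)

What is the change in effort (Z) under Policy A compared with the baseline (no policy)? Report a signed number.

Baseline:
  E = 119
  Y = 98
  U = 287 − 4·119 + 3·98 = 105
  Z = 154 − 6·119 − 6·98 − 105 = -1253
Policy A (U := 144):
  E = 119
  Y = 98
  U = 144
  Z = 154 − 6·119 − 6·98 − 144 = -1292
Change in Z: -1292 − (-1253) = -39

-39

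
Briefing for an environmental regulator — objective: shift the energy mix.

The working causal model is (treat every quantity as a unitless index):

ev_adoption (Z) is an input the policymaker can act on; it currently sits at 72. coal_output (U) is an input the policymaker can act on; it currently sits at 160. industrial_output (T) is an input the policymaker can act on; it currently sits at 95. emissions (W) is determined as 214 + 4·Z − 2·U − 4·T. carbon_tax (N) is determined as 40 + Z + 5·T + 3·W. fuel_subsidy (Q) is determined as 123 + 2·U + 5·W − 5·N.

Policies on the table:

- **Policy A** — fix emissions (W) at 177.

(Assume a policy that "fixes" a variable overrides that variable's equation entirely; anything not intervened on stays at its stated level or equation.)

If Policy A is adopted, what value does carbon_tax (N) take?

1118

Policy A (W := 177):
  Z = 72
  U = 160
  T = 95
  W = 177
  N = 40 + 72 + 5·95 + 3·177 = 1118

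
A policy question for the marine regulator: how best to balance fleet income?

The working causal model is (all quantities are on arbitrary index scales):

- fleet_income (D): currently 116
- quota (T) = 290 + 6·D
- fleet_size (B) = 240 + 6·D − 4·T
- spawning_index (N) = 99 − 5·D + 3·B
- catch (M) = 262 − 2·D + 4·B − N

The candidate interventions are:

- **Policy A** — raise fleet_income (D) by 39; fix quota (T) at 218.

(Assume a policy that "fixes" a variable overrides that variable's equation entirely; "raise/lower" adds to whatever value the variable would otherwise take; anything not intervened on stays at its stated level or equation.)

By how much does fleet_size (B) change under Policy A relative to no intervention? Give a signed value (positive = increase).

Baseline:
  D = 116
  T = 290 + 6·116 = 986
  B = 240 + 6·116 − 4·986 = -3008
Policy A (D + 39, T := 218):
  D = 116 + 39 = 155
  T = 218
  B = 240 + 6·155 − 4·218 = 298
Change in B: 298 − (-3008) = 3306

3306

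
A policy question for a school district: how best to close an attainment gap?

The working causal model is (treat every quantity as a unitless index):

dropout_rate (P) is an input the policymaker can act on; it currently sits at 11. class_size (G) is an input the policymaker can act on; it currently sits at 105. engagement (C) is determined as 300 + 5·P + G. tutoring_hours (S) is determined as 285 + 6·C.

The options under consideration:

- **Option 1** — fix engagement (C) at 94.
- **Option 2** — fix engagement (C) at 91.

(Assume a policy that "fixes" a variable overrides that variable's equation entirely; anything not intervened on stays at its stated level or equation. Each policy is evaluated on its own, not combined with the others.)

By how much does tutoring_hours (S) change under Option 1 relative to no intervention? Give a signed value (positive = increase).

Baseline:
  P = 11
  G = 105
  C = 300 + 5·11 + 105 = 460
  S = 285 + 6·460 = 3045
Option 1 (C := 94):
  P = 11
  G = 105
  C = 94
  S = 285 + 6·94 = 849
Change in S: 849 − 3045 = -2196

-2196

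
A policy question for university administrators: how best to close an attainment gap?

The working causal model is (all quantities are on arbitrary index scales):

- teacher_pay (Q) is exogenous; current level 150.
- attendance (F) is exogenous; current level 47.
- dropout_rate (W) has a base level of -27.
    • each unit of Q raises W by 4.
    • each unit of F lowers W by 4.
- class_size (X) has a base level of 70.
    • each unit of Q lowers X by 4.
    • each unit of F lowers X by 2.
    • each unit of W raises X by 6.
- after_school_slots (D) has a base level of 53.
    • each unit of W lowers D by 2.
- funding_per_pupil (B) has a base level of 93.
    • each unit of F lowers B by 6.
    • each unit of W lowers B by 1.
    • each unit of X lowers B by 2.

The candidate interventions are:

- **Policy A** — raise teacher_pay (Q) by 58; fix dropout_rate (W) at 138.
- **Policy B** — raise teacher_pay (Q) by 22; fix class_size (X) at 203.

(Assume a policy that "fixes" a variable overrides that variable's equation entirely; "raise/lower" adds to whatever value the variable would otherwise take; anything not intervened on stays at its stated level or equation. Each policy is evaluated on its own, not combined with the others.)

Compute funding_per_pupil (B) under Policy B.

Policy B (Q + 22, X := 203):
  Q = 150 + 22 = 172
  F = 47
  W = -27 + 4·172 − 4·47 = 473
  X = 203
  B = 93 − 6·47 − 473 − 2·203 = -1068

-1068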